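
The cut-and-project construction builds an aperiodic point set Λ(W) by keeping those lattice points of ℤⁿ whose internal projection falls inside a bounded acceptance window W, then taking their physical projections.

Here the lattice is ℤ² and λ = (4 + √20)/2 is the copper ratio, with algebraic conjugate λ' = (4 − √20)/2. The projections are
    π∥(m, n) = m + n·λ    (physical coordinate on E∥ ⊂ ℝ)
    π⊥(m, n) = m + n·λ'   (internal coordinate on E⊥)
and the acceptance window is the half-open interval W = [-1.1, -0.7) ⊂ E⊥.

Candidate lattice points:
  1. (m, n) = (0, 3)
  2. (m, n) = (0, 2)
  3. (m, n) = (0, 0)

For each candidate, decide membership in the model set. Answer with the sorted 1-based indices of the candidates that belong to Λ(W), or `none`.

1

Compute λ' = (4−√20)/2 = -0.236068, so π⊥(m,n) = m -0.236068·n.
[1] lift (0,3): star map gives -0.708204; window check -1.1 ≤ -0.708204 < -0.7 is true → IN Λ
[2] lift (0,2): star map gives -0.472136; window check -1.1 ≤ -0.472136 < -0.7 is false → out
[3] lift (0,0): star map gives 0.000000; window check -1.1 ≤ 0.000000 < -0.7 is false → out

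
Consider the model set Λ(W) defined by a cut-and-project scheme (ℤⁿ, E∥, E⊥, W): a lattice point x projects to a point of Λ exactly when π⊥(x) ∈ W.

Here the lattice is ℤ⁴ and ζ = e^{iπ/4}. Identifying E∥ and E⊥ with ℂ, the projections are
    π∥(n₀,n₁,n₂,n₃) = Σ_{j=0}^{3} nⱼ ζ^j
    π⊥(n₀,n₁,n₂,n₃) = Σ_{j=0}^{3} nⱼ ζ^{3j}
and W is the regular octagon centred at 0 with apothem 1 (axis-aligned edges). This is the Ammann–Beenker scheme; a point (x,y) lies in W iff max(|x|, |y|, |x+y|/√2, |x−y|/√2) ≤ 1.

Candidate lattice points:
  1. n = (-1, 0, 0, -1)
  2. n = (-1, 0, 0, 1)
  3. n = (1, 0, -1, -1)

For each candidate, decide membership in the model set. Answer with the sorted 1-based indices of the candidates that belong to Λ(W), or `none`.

Internal map: ζ^{3j} for j=0..3 gives (1,0), (−√2/2,√2/2), (0,−1), (√2/2,√2/2).
#1 (-1, 0, 0, -1): internal (-1.70711, -0.70711); octagon support 1.70711 vs apothem 1 → ∉ W
#2 (-1, 0, 0, 1): internal (-0.29289, 0.70711); octagon support 0.70711 vs apothem 1 → ∈ W
#3 (1, 0, -1, -1): internal (0.29289, 0.29289); octagon support 0.41421 vs apothem 1 → ∈ W

2, 3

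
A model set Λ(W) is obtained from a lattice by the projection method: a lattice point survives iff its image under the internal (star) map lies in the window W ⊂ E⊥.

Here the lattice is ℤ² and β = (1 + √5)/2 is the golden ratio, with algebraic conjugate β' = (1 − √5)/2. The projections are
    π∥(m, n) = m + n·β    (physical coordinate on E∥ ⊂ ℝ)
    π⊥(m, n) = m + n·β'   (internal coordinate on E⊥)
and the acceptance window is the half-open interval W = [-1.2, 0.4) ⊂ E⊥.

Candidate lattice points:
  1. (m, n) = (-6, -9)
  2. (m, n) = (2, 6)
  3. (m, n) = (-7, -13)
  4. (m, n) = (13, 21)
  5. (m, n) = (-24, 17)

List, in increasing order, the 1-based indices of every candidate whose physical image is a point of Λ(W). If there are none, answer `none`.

1, 4

Compute β' = (1−√5)/2 = -0.6180, so π⊥(m,n) = m -0.6180·n.
candidate 1: (m,n)=(-6,-9) → π∥ = -6-9·β ≈ -20.5623, π⊥ = -6-9·β' ≈ -0.4377 ∈ [-1.2, 0.4) ⇒ IN Λ
candidate 2: (m,n)=(2,6) → π∥ = 2+6·β ≈ 11.7082, π⊥ = 2+6·β' ≈ -1.7082 ∉ [-1.2, 0.4) ⇒ out
candidate 3: (m,n)=(-7,-13) → π∥ = -7-13·β ≈ -28.0344, π⊥ = -7-13·β' ≈ 1.0344 ∉ [-1.2, 0.4) ⇒ out
candidate 4: (m,n)=(13,21) → π∥ = 13+21·β ≈ 46.9787, π⊥ = 13+21·β' ≈ 0.0213 ∈ [-1.2, 0.4) ⇒ IN Λ
candidate 5: (m,n)=(-24,17) → π∥ = -24+17·β ≈ 3.5066, π⊥ = -24+17·β' ≈ -34.5066 ∉ [-1.2, 0.4) ⇒ out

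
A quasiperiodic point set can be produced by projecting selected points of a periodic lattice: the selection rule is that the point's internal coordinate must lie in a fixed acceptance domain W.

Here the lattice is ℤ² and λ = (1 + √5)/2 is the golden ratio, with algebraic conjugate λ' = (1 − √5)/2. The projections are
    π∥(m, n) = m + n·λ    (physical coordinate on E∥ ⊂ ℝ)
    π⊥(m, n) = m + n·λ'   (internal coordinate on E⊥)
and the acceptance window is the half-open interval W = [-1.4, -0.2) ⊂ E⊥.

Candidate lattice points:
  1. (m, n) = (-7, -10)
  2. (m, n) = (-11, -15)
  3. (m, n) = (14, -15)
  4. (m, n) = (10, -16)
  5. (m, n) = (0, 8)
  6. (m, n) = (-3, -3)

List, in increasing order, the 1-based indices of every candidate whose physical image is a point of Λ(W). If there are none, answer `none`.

λ' = (1−√5)/2 ≈ -0.6180.
candidate 1: (m,n)=(-7,-10) → π∥ = -7-10·λ ≈ -23.1803, π⊥ = -7-10·λ' ≈ -0.8197 ∈ [-1.4, -0.2) ⇒ IN Λ
candidate 2: (m,n)=(-11,-15) → π∥ = -11-15·λ ≈ -35.2705, π⊥ = -11-15·λ' ≈ -1.7295 ∉ [-1.4, -0.2) ⇒ out
candidate 3: (m,n)=(14,-15) → π∥ = 14-15·λ ≈ -10.2705, π⊥ = 14-15·λ' ≈ 23.2705 ∉ [-1.4, -0.2) ⇒ out
candidate 4: (m,n)=(10,-16) → π∥ = 10-16·λ ≈ -15.8885, π⊥ = 10-16·λ' ≈ 19.8885 ∉ [-1.4, -0.2) ⇒ out
candidate 5: (m,n)=(0,8) → π∥ = 0+8·λ ≈ 12.9443, π⊥ = 0+8·λ' ≈ -4.9443 ∉ [-1.4, -0.2) ⇒ out
candidate 6: (m,n)=(-3,-3) → π∥ = -3-3·λ ≈ -7.8541, π⊥ = -3-3·λ' ≈ -1.1459 ∈ [-1.4, -0.2) ⇒ IN Λ

1, 6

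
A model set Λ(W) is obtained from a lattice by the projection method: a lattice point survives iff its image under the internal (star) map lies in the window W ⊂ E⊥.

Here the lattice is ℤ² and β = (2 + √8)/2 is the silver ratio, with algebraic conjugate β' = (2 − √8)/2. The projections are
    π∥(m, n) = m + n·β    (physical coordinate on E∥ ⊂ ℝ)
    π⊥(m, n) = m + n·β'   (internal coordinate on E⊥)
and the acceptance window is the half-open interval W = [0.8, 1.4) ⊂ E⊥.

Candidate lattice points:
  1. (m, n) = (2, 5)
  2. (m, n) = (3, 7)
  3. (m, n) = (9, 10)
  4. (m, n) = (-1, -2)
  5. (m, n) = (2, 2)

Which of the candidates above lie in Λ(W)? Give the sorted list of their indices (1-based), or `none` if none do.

5

Numerically β ≈ 2.414214 and β' = −1/β ≈ -0.414214.
candidate 1: (m,n)=(2,5) → π∥ = 2+5·β ≈ 14.071068, π⊥ = 2+5·β' ≈ -0.071068 ∉ [0.8, 1.4) ⇒ out
candidate 2: (m,n)=(3,7) → π∥ = 3+7·β ≈ 19.899495, π⊥ = 3+7·β' ≈ 0.100505 ∉ [0.8, 1.4) ⇒ out
candidate 3: (m,n)=(9,10) → π∥ = 9+10·β ≈ 33.142136, π⊥ = 9+10·β' ≈ 4.857864 ∉ [0.8, 1.4) ⇒ out
candidate 4: (m,n)=(-1,-2) → π∥ = -1-2·β ≈ -5.828427, π⊥ = -1-2·β' ≈ -0.171573 ∉ [0.8, 1.4) ⇒ out
candidate 5: (m,n)=(2,2) → π∥ = 2+2·β ≈ 6.828427, π⊥ = 2+2·β' ≈ 1.171573 ∈ [0.8, 1.4) ⇒ IN Λ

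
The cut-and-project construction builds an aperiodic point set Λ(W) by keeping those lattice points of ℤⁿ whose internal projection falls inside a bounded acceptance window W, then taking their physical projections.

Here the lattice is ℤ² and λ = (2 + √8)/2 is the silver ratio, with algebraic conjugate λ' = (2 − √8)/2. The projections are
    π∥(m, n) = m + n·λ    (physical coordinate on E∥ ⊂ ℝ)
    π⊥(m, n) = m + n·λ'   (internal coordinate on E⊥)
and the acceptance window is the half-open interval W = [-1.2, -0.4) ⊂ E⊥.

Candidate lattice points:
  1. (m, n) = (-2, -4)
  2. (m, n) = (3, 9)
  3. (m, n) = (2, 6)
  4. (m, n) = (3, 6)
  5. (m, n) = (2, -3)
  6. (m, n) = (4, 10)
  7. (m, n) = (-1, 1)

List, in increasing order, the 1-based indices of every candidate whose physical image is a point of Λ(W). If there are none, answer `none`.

Numerically λ ≈ 2.41421 and λ' = −1/λ ≈ -0.41421.
[1] lift (-2,-4): star map gives -0.34315; window check -1.2 ≤ -0.34315 < -0.4 is false → out
[2] lift (3,9): star map gives -0.72792; window check -1.2 ≤ -0.72792 < -0.4 is true → IN Λ
[3] lift (2,6): star map gives -0.48528; window check -1.2 ≤ -0.48528 < -0.4 is true → IN Λ
[4] lift (3,6): star map gives 0.51472; window check -1.2 ≤ 0.51472 < -0.4 is false → out
[5] lift (2,-3): star map gives 3.24264; window check -1.2 ≤ 3.24264 < -0.4 is false → out
[6] lift (4,10): star map gives -0.14214; window check -1.2 ≤ -0.14214 < -0.4 is false → out
[7] lift (-1,1): star map gives -1.41421; window check -1.2 ≤ -1.41421 < -0.4 is false → out

2, 3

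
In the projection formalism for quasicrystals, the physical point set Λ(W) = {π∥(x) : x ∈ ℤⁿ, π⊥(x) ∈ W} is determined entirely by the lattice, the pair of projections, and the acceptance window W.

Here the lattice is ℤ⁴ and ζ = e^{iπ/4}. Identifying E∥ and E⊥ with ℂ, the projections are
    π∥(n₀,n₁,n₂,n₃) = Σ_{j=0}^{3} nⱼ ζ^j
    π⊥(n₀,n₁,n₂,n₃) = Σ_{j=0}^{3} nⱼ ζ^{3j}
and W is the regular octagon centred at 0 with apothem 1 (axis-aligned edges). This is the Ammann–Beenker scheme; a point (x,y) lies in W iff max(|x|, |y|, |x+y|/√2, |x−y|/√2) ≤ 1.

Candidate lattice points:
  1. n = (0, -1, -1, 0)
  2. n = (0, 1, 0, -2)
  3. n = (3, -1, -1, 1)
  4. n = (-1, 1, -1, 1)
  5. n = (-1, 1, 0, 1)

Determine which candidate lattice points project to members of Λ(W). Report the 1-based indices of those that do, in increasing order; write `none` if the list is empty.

1

π⊥(n) = n₀ + n₁ζ³ + n₂ζ⁶ + n₃ζ⁹ where ζ = e^{iπ/4}.
#1 (0, -1, -1, 0): internal (0.707107, 0.292893); octagon support 0.707107 vs apothem 1 → ∈ W
#2 (0, 1, 0, -2): internal (-2.121320, -0.707107); octagon support 2.121320 vs apothem 1 → ∉ W
#3 (3, -1, -1, 1): internal (4.414214, 1.000000); octagon support 4.414214 vs apothem 1 → ∉ W
#4 (-1, 1, -1, 1): internal (-1.000000, 2.414214); octagon support 2.414214 vs apothem 1 → ∉ W
#5 (-1, 1, 0, 1): internal (-1.000000, 1.414214); octagon support 1.707107 vs apothem 1 → ∉ W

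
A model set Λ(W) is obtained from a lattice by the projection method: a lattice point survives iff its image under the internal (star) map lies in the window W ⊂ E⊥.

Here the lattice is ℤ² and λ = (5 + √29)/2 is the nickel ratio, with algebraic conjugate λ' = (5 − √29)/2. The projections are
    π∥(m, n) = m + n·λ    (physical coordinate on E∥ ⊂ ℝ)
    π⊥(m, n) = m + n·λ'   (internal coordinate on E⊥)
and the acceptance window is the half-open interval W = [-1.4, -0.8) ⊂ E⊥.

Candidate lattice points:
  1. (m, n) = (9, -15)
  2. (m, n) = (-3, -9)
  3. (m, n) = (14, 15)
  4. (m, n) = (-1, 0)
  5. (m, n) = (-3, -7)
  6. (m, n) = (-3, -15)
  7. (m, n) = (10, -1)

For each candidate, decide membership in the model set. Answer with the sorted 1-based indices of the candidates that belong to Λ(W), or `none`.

2, 4

Compute λ' = (5−√29)/2 = -0.192582, so π⊥(m,n) = m -0.192582·n.
[1] lift (9,-15): star map gives 11.888736; window check -1.4 ≤ 11.888736 < -0.8 is false → out
[2] lift (-3,-9): star map gives -1.266758; window check -1.4 ≤ -1.266758 < -0.8 is true → IN Λ
[3] lift (14,15): star map gives 11.111264; window check -1.4 ≤ 11.111264 < -0.8 is false → out
[4] lift (-1,0): star map gives -1.000000; window check -1.4 ≤ -1.000000 < -0.8 is true → IN Λ
[5] lift (-3,-7): star map gives -1.651923; window check -1.4 ≤ -1.651923 < -0.8 is false → out
[6] lift (-3,-15): star map gives -0.111264; window check -1.4 ≤ -0.111264 < -0.8 is false → out
[7] lift (10,-1): star map gives 10.192582; window check -1.4 ≤ 10.192582 < -0.8 is false → out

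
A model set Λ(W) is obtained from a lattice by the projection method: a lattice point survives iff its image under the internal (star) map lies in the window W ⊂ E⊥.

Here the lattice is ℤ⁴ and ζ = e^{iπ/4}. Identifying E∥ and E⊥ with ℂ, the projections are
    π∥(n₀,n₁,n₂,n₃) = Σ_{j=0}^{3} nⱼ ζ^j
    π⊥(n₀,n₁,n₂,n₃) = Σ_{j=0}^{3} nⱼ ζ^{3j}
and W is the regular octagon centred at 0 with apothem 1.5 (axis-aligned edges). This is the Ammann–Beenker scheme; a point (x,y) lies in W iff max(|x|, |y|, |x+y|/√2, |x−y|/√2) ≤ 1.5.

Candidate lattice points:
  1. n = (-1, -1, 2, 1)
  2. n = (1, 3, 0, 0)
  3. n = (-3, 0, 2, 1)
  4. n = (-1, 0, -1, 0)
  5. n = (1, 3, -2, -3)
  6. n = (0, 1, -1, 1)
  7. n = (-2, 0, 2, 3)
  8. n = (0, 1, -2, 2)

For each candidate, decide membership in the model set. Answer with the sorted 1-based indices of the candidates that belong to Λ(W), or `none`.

Internal map: ζ^{3j} for j=0..3 gives (1,0), (−√2/2,√2/2), (0,−1), (√2/2,√2/2).
#1 (-1, -1, 2, 1): internal (0.41421, -2.00000); octagon support 2.00000 vs apothem 1.5 → ∉ W
#2 (1, 3, 0, 0): internal (-1.12132, 2.12132); octagon support 2.29289 vs apothem 1.5 → ∉ W
#3 (-3, 0, 2, 1): internal (-2.29289, -1.29289); octagon support 2.53553 vs apothem 1.5 → ∉ W
#4 (-1, 0, -1, 0): internal (-1.00000, 1.00000); octagon support 1.41421 vs apothem 1.5 → ∈ W
#5 (1, 3, -2, -3): internal (-3.24264, 2.00000); octagon support 3.70711 vs apothem 1.5 → ∉ W
#6 (0, 1, -1, 1): internal (0.00000, 2.41421); octagon support 2.41421 vs apothem 1.5 → ∉ W
#7 (-2, 0, 2, 3): internal (0.12132, 0.12132); octagon support 0.17157 vs apothem 1.5 → ∈ W
#8 (0, 1, -2, 2): internal (0.70711, 4.12132); octagon support 4.12132 vs apothem 1.5 → ∉ W

4, 7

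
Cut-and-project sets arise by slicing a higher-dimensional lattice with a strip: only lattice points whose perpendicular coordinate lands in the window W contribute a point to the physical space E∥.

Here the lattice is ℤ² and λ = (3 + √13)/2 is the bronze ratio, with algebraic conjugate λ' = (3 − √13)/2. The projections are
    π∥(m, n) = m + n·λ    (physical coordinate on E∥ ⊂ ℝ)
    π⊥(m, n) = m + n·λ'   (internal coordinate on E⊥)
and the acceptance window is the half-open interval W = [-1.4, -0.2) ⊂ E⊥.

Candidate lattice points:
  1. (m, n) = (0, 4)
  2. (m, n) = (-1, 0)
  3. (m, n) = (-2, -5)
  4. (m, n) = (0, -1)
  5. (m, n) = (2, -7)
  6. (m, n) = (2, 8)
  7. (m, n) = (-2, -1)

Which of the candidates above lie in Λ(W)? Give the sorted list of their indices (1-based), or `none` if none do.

1, 2, 3, 6

Compute λ' = (3−√13)/2 = -0.302776, so π⊥(m,n) = m -0.302776·n.
candidate 1: (m,n)=(0,4) → π∥ = 0+4·λ ≈ 13.211103, π⊥ = 0+4·λ' ≈ -1.211103 ∈ [-1.4, -0.2) ⇒ IN Λ
candidate 2: (m,n)=(-1,0) → π∥ = -1+0·λ ≈ -1.000000, π⊥ = -1+0·λ' ≈ -1.000000 ∈ [-1.4, -0.2) ⇒ IN Λ
candidate 3: (m,n)=(-2,-5) → π∥ = -2-5·λ ≈ -18.513878, π⊥ = -2-5·λ' ≈ -0.486122 ∈ [-1.4, -0.2) ⇒ IN Λ
candidate 4: (m,n)=(0,-1) → π∥ = 0-1·λ ≈ -3.302776, π⊥ = 0-1·λ' ≈ 0.302776 ∉ [-1.4, -0.2) ⇒ out
candidate 5: (m,n)=(2,-7) → π∥ = 2-7·λ ≈ -21.119429, π⊥ = 2-7·λ' ≈ 4.119429 ∉ [-1.4, -0.2) ⇒ out
candidate 6: (m,n)=(2,8) → π∥ = 2+8·λ ≈ 28.422205, π⊥ = 2+8·λ' ≈ -0.422205 ∈ [-1.4, -0.2) ⇒ IN Λ
candidate 7: (m,n)=(-2,-1) → π∥ = -2-1·λ ≈ -5.302776, π⊥ = -2-1·λ' ≈ -1.697224 ∉ [-1.4, -0.2) ⇒ out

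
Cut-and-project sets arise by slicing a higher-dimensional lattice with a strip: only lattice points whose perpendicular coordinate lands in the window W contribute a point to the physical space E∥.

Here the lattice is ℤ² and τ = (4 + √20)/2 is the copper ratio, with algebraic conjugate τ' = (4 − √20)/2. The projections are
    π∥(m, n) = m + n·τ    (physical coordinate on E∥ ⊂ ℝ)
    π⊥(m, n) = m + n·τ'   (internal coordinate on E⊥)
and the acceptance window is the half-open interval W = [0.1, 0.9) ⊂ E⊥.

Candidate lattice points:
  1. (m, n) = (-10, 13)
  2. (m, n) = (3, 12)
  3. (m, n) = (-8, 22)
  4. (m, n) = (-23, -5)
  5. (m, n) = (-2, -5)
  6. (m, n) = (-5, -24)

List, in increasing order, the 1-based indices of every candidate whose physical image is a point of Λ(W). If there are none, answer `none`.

2, 6

Compute τ' = (4−√20)/2 = -0.236068, so π⊥(m,n) = m -0.236068·n.
#1 (-10,13): internal coord -10 + (13)·τ' = -13.068884; -13.068884 ∉ [0.1, 0.9) → out
#2 (3,12): internal coord 3 + (12)·τ' = +0.167184; +0.167184 ∈ [0.1, 0.9) → IN Λ
#3 (-8,22): internal coord -8 + (22)·τ' = -13.193496; -13.193496 ∉ [0.1, 0.9) → out
#4 (-23,-5): internal coord -23 + (-5)·τ' = -21.819660; -21.819660 ∉ [0.1, 0.9) → out
#5 (-2,-5): internal coord -2 + (-5)·τ' = -0.819660; -0.819660 ∉ [0.1, 0.9) → out
#6 (-5,-24): internal coord -5 + (-24)·τ' = +0.665631; +0.665631 ∈ [0.1, 0.9) → IN Λ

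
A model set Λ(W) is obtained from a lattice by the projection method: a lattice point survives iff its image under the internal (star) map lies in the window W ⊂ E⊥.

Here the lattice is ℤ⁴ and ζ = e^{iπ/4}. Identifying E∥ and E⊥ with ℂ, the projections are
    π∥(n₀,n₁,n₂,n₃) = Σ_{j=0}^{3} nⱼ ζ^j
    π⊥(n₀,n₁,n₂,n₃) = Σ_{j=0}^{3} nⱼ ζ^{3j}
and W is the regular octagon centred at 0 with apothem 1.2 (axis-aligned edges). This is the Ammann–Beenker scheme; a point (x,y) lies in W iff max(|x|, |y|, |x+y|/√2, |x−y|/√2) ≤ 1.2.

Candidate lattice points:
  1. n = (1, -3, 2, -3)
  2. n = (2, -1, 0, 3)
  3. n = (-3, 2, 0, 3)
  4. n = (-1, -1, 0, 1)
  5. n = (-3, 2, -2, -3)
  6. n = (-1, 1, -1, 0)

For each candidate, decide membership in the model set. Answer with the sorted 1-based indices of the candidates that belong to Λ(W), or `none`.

With ζ = e^{iπ/4} the internal vectors are ζ^0,ζ^3,ζ^6,ζ^9.
candidate 1: n = (1, -3, 2, -3) → π⊥ ≈ (+1.00000, -6.24264); max(|x|,|y|,|x±y|/√2) = 6.24264 > 1.2 ⇒ ∉ W
candidate 2: n = (2, -1, 0, 3) → π⊥ ≈ (+4.82843, +1.41421); max(|x|,|y|,|x±y|/√2) = 4.82843 > 1.2 ⇒ ∉ W
candidate 3: n = (-3, 2, 0, 3) → π⊥ ≈ (-2.29289, +3.53553); max(|x|,|y|,|x±y|/√2) = 4.12132 > 1.2 ⇒ ∉ W
candidate 4: n = (-1, -1, 0, 1) → π⊥ ≈ (+0.41421, +0.00000); max(|x|,|y|,|x±y|/√2) = 0.41421 ≤ 1.2 ⇒ ∈ W
candidate 5: n = (-3, 2, -2, -3) → π⊥ ≈ (-6.53553, +1.29289); max(|x|,|y|,|x±y|/√2) = 6.53553 > 1.2 ⇒ ∉ W
candidate 6: n = (-1, 1, -1, 0) → π⊥ ≈ (-1.70711, +1.70711); max(|x|,|y|,|x±y|/√2) = 2.41421 > 1.2 ⇒ ∉ W

4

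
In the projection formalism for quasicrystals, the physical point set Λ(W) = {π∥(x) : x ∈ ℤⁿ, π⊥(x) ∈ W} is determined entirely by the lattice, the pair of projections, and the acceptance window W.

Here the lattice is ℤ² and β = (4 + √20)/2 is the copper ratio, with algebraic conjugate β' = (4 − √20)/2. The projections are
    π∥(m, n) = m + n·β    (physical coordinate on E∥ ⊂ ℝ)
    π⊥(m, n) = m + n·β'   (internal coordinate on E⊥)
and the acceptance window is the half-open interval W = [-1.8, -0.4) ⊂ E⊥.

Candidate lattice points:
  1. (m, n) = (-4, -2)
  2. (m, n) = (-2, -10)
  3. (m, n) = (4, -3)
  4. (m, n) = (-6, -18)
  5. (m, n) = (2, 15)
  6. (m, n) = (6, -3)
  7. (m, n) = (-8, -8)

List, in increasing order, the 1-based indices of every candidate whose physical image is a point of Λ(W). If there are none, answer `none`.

β' = (4−√20)/2 ≈ -0.236068.
#1 (-4,-2): internal coord -4 + (-2)·β' = -3.527864; -3.527864 ∉ [-1.8, -0.4) → out
#2 (-2,-10): internal coord -2 + (-10)·β' = +0.360680; +0.360680 ∉ [-1.8, -0.4) → out
#3 (4,-3): internal coord 4 + (-3)·β' = +4.708204; +4.708204 ∉ [-1.8, -0.4) → out
#4 (-6,-18): internal coord -6 + (-18)·β' = -1.750776; -1.750776 ∈ [-1.8, -0.4) → IN Λ
#5 (2,15): internal coord 2 + (15)·β' = -1.541020; -1.541020 ∈ [-1.8, -0.4) → IN Λ
#6 (6,-3): internal coord 6 + (-3)·β' = +6.708204; +6.708204 ∉ [-1.8, -0.4) → out
#7 (-8,-8): internal coord -8 + (-8)·β' = -6.111456; -6.111456 ∉ [-1.8, -0.4) → out

4, 5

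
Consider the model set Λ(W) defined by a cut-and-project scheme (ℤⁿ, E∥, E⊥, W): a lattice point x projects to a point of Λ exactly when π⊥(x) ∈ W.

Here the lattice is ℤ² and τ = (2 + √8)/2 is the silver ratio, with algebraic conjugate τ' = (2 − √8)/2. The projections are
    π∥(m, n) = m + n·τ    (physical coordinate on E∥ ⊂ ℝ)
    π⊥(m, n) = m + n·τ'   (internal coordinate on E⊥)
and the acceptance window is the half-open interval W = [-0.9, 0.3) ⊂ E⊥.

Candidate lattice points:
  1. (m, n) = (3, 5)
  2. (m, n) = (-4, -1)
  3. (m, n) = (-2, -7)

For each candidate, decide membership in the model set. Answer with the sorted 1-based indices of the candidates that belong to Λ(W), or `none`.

τ' = (2−√8)/2 ≈ -0.41421.
[1] lift (3,5): star map gives 0.92893; window check -0.9 ≤ 0.92893 < 0.3 is false → out
[2] lift (-4,-1): star map gives -3.58579; window check -0.9 ≤ -3.58579 < 0.3 is false → out
[3] lift (-2,-7): star map gives 0.89949; window check -0.9 ≤ 0.89949 < 0.3 is false → out

none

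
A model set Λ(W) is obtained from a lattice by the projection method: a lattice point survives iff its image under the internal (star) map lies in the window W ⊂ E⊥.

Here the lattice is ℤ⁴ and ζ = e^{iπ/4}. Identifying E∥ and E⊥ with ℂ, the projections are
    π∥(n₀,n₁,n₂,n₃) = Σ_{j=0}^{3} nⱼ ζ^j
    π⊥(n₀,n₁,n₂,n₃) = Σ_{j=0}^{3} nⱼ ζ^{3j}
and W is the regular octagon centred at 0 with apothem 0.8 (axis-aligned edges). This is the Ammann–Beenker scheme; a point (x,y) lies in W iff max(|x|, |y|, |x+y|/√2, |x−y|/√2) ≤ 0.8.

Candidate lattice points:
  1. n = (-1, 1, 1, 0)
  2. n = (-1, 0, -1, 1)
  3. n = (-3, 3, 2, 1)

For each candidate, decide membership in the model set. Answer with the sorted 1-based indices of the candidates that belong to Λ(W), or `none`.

none

Internal map: ζ^{3j} for j=0..3 gives (1,0), (−√2/2,√2/2), (0,−1), (√2/2,√2/2).
#1 (-1, 1, 1, 0): internal (-1.7071, -0.2929); octagon support 1.7071 vs apothem 0.8 → ∉ W
#2 (-1, 0, -1, 1): internal (-0.2929, 1.7071); octagon support 1.7071 vs apothem 0.8 → ∉ W
#3 (-3, 3, 2, 1): internal (-4.4142, 0.8284); octagon support 4.4142 vs apothem 0.8 → ∉ W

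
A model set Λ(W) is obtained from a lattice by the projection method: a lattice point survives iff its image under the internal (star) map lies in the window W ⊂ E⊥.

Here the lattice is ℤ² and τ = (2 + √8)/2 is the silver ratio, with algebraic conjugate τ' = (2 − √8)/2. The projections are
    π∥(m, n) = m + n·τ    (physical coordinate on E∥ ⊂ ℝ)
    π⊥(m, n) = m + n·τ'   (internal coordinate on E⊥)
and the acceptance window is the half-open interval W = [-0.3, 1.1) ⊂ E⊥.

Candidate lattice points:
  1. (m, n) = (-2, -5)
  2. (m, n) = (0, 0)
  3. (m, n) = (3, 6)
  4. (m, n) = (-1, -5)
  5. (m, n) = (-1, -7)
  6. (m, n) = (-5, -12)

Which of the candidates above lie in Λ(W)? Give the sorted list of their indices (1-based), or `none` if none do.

τ' = (2−√8)/2 ≈ -0.41421.
candidate 1: (m,n)=(-2,-5) → π∥ = -2-5·τ ≈ -14.07107, π⊥ = -2-5·τ' ≈ 0.07107 ∈ [-0.3, 1.1) ⇒ IN Λ
candidate 2: (m,n)=(0,0) → π∥ = 0+0·τ ≈ 0.00000, π⊥ = 0+0·τ' ≈ 0.00000 ∈ [-0.3, 1.1) ⇒ IN Λ
candidate 3: (m,n)=(3,6) → π∥ = 3+6·τ ≈ 17.48528, π⊥ = 3+6·τ' ≈ 0.51472 ∈ [-0.3, 1.1) ⇒ IN Λ
candidate 4: (m,n)=(-1,-5) → π∥ = -1-5·τ ≈ -13.07107, π⊥ = -1-5·τ' ≈ 1.07107 ∈ [-0.3, 1.1) ⇒ IN Λ
candidate 5: (m,n)=(-1,-7) → π∥ = -1-7·τ ≈ -17.89949, π⊥ = -1-7·τ' ≈ 1.89949 ∉ [-0.3, 1.1) ⇒ out
candidate 6: (m,n)=(-5,-12) → π∥ = -5-12·τ ≈ -33.97056, π⊥ = -5-12·τ' ≈ -0.02944 ∈ [-0.3, 1.1) ⇒ IN Λ

1, 2, 3, 4, 6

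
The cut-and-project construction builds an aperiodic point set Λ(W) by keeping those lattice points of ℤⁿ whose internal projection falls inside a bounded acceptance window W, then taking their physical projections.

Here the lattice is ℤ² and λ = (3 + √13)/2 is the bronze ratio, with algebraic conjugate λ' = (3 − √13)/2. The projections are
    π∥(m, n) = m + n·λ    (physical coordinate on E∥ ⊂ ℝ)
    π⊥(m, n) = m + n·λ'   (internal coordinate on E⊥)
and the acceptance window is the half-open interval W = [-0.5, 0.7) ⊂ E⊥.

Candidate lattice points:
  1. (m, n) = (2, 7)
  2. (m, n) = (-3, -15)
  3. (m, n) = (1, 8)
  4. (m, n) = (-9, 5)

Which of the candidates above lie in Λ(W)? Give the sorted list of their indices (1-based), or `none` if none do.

Numerically λ ≈ 3.30278 and λ' = −1/λ ≈ -0.30278.
candidate 1: (m,n)=(2,7) → π∥ = 2+7·λ ≈ 25.11943, π⊥ = 2+7·λ' ≈ -0.11943 ∈ [-0.5, 0.7) ⇒ IN Λ
candidate 2: (m,n)=(-3,-15) → π∥ = -3-15·λ ≈ -52.54163, π⊥ = -3-15·λ' ≈ 1.54163 ∉ [-0.5, 0.7) ⇒ out
candidate 3: (m,n)=(1,8) → π∥ = 1+8·λ ≈ 27.42221, π⊥ = 1+8·λ' ≈ -1.42221 ∉ [-0.5, 0.7) ⇒ out
candidate 4: (m,n)=(-9,5) → π∥ = -9+5·λ ≈ 7.51388, π⊥ = -9+5·λ' ≈ -10.51388 ∉ [-0.5, 0.7) ⇒ out

1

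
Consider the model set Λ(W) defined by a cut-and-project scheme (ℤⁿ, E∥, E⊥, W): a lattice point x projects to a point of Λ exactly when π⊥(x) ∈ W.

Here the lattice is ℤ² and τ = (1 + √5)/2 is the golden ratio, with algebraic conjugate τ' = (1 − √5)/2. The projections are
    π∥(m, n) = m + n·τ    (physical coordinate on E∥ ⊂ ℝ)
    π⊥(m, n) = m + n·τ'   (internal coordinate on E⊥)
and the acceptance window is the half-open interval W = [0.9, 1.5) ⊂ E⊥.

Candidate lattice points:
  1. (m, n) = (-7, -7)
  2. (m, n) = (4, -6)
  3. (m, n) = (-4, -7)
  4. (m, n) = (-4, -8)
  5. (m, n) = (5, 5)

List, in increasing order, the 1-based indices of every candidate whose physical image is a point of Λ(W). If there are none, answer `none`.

Compute τ' = (1−√5)/2 = -0.61803, so π⊥(m,n) = m -0.61803·n.
candidate 1: (m,n)=(-7,-7) → π∥ = -7-7·τ ≈ -18.32624, π⊥ = -7-7·τ' ≈ -2.67376 ∉ [0.9, 1.5) ⇒ out
candidate 2: (m,n)=(4,-6) → π∥ = 4-6·τ ≈ -5.70820, π⊥ = 4-6·τ' ≈ 7.70820 ∉ [0.9, 1.5) ⇒ out
candidate 3: (m,n)=(-4,-7) → π∥ = -4-7·τ ≈ -15.32624, π⊥ = -4-7·τ' ≈ 0.32624 ∉ [0.9, 1.5) ⇒ out
candidate 4: (m,n)=(-4,-8) → π∥ = -4-8·τ ≈ -16.94427, π⊥ = -4-8·τ' ≈ 0.94427 ∈ [0.9, 1.5) ⇒ IN Λ
candidate 5: (m,n)=(5,5) → π∥ = 5+5·τ ≈ 13.09017, π⊥ = 5+5·τ' ≈ 1.90983 ∉ [0.9, 1.5) ⇒ out

4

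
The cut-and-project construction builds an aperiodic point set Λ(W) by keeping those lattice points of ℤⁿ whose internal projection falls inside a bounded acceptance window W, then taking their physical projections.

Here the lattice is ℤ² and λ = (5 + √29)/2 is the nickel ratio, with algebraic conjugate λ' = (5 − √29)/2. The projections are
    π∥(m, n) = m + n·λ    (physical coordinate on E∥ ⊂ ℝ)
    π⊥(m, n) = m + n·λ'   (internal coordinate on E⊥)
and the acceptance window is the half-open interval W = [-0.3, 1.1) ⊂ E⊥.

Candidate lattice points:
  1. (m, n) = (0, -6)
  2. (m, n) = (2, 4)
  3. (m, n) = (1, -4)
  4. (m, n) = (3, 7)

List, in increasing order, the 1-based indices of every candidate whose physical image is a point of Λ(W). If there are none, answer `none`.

λ' = (5−√29)/2 ≈ -0.192582.
[1] lift (0,-6): star map gives 1.155494; window check -0.3 ≤ 1.155494 < 1.1 is false → out
[2] lift (2,4): star map gives 1.229670; window check -0.3 ≤ 1.229670 < 1.1 is false → out
[3] lift (1,-4): star map gives 1.770330; window check -0.3 ≤ 1.770330 < 1.1 is false → out
[4] lift (3,7): star map gives 1.651923; window check -0.3 ≤ 1.651923 < 1.1 is false → out

none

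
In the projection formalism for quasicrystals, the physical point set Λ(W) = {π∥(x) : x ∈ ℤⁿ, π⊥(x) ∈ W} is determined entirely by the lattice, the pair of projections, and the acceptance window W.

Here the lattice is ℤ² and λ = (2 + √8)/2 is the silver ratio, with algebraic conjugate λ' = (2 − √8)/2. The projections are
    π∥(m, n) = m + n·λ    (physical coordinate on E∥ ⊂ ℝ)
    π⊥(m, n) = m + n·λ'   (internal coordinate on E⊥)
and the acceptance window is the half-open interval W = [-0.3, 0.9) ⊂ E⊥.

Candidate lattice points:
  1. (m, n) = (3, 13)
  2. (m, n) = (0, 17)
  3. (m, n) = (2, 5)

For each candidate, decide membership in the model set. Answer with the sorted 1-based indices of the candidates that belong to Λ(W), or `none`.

λ' = (2−√8)/2 ≈ -0.4142.
candidate 1: (m,n)=(3,13) → π∥ = 3+13·λ ≈ 34.3848, π⊥ = 3+13·λ' ≈ -2.3848 ∉ [-0.3, 0.9) ⇒ out
candidate 2: (m,n)=(0,17) → π∥ = 0+17·λ ≈ 41.0416, π⊥ = 0+17·λ' ≈ -7.0416 ∉ [-0.3, 0.9) ⇒ out
candidate 3: (m,n)=(2,5) → π∥ = 2+5·λ ≈ 14.0711, π⊥ = 2+5·λ' ≈ -0.0711 ∈ [-0.3, 0.9) ⇒ IN Λ

3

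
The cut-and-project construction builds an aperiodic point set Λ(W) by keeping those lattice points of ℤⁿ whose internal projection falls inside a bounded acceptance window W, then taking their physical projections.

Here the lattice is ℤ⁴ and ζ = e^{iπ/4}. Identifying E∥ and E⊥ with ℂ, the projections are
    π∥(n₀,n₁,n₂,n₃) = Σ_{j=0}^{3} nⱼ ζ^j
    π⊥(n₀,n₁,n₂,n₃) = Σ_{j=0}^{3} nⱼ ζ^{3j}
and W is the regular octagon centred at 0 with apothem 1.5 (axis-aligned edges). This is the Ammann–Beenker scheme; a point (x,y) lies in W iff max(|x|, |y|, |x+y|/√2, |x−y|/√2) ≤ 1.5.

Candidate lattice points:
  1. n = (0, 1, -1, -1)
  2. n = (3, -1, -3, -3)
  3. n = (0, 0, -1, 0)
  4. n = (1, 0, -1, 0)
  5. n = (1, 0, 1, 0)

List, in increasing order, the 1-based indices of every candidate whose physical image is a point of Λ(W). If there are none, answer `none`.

3, 4, 5

With ζ = e^{iπ/4} the internal vectors are ζ^0,ζ^3,ζ^6,ζ^9.
candidate 1: n = (0, 1, -1, -1) → π⊥ ≈ (-1.41421, +1.00000); max(|x|,|y|,|x±y|/√2) = 1.70711 > 1.5 ⇒ ∉ W
candidate 2: n = (3, -1, -3, -3) → π⊥ ≈ (+1.58579, +0.17157); max(|x|,|y|,|x±y|/√2) = 1.58579 > 1.5 ⇒ ∉ W
candidate 3: n = (0, 0, -1, 0) → π⊥ ≈ (+0.00000, +1.00000); max(|x|,|y|,|x±y|/√2) = 1.00000 ≤ 1.5 ⇒ ∈ W
candidate 4: n = (1, 0, -1, 0) → π⊥ ≈ (+1.00000, +1.00000); max(|x|,|y|,|x±y|/√2) = 1.41421 ≤ 1.5 ⇒ ∈ W
candidate 5: n = (1, 0, 1, 0) → π⊥ ≈ (+1.00000, -1.00000); max(|x|,|y|,|x±y|/√2) = 1.41421 ≤ 1.5 ⇒ ∈ W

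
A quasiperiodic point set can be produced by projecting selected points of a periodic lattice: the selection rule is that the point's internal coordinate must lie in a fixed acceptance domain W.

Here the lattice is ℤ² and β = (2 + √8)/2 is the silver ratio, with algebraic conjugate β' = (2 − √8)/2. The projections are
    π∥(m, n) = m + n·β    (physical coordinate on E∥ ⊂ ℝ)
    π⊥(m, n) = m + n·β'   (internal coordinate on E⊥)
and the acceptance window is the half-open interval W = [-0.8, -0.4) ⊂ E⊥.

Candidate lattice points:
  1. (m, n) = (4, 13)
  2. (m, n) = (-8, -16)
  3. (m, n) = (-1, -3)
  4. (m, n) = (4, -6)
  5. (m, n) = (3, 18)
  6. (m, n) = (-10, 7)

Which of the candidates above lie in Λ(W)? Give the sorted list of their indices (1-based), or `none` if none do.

none

Compute β' = (2−√8)/2 = -0.4142, so π⊥(m,n) = m -0.4142·n.
candidate 1: (m,n)=(4,13) → π∥ = 4+13·β ≈ 35.3848, π⊥ = 4+13·β' ≈ -1.3848 ∉ [-0.8, -0.4) ⇒ out
candidate 2: (m,n)=(-8,-16) → π∥ = -8-16·β ≈ -46.6274, π⊥ = -8-16·β' ≈ -1.3726 ∉ [-0.8, -0.4) ⇒ out
candidate 3: (m,n)=(-1,-3) → π∥ = -1-3·β ≈ -8.2426, π⊥ = -1-3·β' ≈ 0.2426 ∉ [-0.8, -0.4) ⇒ out
candidate 4: (m,n)=(4,-6) → π∥ = 4-6·β ≈ -10.4853, π⊥ = 4-6·β' ≈ 6.4853 ∉ [-0.8, -0.4) ⇒ out
candidate 5: (m,n)=(3,18) → π∥ = 3+18·β ≈ 46.4558, π⊥ = 3+18·β' ≈ -4.4558 ∉ [-0.8, -0.4) ⇒ out
candidate 6: (m,n)=(-10,7) → π∥ = -10+7·β ≈ 6.8995, π⊥ = -10+7·β' ≈ -12.8995 ∉ [-0.8, -0.4) ⇒ out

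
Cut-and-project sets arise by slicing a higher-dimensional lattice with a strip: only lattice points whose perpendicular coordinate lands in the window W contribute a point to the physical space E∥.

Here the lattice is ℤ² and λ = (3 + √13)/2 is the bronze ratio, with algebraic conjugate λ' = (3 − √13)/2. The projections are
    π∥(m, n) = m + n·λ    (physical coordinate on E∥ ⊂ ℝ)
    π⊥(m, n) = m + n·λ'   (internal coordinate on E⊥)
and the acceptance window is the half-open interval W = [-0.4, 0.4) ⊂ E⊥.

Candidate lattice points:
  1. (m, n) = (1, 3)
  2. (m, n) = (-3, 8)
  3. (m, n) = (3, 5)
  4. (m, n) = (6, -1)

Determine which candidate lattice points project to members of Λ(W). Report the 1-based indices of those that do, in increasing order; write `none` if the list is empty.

1

Compute λ' = (3−√13)/2 = -0.302776, so π⊥(m,n) = m -0.302776·n.
candidate 1: (m,n)=(1,3) → π∥ = 1+3·λ ≈ 10.908327, π⊥ = 1+3·λ' ≈ 0.091673 ∈ [-0.4, 0.4) ⇒ IN Λ
candidate 2: (m,n)=(-3,8) → π∥ = -3+8·λ ≈ 23.422205, π⊥ = -3+8·λ' ≈ -5.422205 ∉ [-0.4, 0.4) ⇒ out
candidate 3: (m,n)=(3,5) → π∥ = 3+5·λ ≈ 19.513878, π⊥ = 3+5·λ' ≈ 1.486122 ∉ [-0.4, 0.4) ⇒ out
candidate 4: (m,n)=(6,-1) → π∥ = 6-1·λ ≈ 2.697224, π⊥ = 6-1·λ' ≈ 6.302776 ∉ [-0.4, 0.4) ⇒ out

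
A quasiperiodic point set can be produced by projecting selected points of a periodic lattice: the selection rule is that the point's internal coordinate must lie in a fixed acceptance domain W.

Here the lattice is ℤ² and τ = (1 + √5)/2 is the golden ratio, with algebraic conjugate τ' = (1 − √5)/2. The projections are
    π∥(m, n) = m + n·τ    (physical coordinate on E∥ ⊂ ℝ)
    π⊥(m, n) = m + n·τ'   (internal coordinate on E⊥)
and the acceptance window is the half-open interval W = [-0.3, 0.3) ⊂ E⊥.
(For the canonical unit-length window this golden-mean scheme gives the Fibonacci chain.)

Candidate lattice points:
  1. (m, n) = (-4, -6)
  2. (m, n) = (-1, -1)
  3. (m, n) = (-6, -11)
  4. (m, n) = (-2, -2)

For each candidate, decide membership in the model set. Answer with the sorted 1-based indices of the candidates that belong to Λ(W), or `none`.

1

Compute τ' = (1−√5)/2 = -0.6180, so π⊥(m,n) = m -0.6180·n.
#1 (-4,-6): internal coord -4 + (-6)·τ' = -0.2918; -0.2918 ∈ [-0.3, 0.3) → IN Λ
#2 (-1,-1): internal coord -1 + (-1)·τ' = -0.3820; -0.3820 ∉ [-0.3, 0.3) → out
#3 (-6,-11): internal coord -6 + (-11)·τ' = +0.7984; +0.7984 ∉ [-0.3, 0.3) → out
#4 (-2,-2): internal coord -2 + (-2)·τ' = -0.7639; -0.7639 ∉ [-0.3, 0.3) → out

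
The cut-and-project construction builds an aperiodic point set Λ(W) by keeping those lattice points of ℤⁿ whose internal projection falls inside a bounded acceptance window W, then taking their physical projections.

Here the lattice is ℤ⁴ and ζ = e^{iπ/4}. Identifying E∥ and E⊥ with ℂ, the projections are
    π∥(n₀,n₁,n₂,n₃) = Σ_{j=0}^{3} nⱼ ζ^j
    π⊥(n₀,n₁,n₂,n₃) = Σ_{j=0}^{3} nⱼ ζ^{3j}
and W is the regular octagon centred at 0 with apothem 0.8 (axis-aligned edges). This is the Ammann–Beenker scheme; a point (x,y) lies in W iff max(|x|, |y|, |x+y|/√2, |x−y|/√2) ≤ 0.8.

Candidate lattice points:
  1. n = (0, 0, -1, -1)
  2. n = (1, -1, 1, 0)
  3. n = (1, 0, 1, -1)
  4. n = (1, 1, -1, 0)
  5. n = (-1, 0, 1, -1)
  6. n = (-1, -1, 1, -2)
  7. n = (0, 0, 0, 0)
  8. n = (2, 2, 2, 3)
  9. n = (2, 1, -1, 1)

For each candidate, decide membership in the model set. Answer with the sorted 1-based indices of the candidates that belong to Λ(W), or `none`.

Internal map: ζ^{3j} for j=0..3 gives (1,0), (−√2/2,√2/2), (0,−1), (√2/2,√2/2).
candidate 1: n = (0, 0, -1, -1) → π⊥ ≈ (-0.7071, +0.2929); max(|x|,|y|,|x±y|/√2) = 0.7071 ≤ 0.8 ⇒ ∈ W
candidate 2: n = (1, -1, 1, 0) → π⊥ ≈ (+1.7071, -1.7071); max(|x|,|y|,|x±y|/√2) = 2.4142 > 0.8 ⇒ ∉ W
candidate 3: n = (1, 0, 1, -1) → π⊥ ≈ (+0.2929, -1.7071); max(|x|,|y|,|x±y|/√2) = 1.7071 > 0.8 ⇒ ∉ W
candidate 4: n = (1, 1, -1, 0) → π⊥ ≈ (+0.2929, +1.7071); max(|x|,|y|,|x±y|/√2) = 1.7071 > 0.8 ⇒ ∉ W
candidate 5: n = (-1, 0, 1, -1) → π⊥ ≈ (-1.7071, -1.7071); max(|x|,|y|,|x±y|/√2) = 2.4142 > 0.8 ⇒ ∉ W
candidate 6: n = (-1, -1, 1, -2) → π⊥ ≈ (-1.7071, -3.1213); max(|x|,|y|,|x±y|/√2) = 3.4142 > 0.8 ⇒ ∉ W
candidate 7: n = (0, 0, 0, 0) → π⊥ ≈ (+0.0000, +0.0000); max(|x|,|y|,|x±y|/√2) = 0.0000 ≤ 0.8 ⇒ ∈ W
candidate 8: n = (2, 2, 2, 3) → π⊥ ≈ (+2.7071, +1.5355); max(|x|,|y|,|x±y|/√2) = 3.0000 > 0.8 ⇒ ∉ W
candidate 9: n = (2, 1, -1, 1) → π⊥ ≈ (+2.0000, +2.4142); max(|x|,|y|,|x±y|/√2) = 3.1213 > 0.8 ⇒ ∉ W

1, 7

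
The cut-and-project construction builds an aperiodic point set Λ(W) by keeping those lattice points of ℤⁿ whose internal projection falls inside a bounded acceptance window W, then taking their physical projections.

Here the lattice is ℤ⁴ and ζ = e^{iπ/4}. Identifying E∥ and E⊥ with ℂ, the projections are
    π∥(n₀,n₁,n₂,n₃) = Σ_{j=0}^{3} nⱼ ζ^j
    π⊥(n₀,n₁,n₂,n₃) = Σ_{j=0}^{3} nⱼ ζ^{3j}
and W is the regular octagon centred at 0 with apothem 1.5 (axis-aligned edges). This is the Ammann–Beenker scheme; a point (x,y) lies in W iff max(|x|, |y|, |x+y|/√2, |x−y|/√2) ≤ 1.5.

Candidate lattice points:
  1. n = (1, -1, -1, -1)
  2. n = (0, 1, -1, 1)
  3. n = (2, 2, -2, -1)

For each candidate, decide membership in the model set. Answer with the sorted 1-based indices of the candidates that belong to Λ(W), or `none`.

1

With ζ = e^{iπ/4} the internal vectors are ζ^0,ζ^3,ζ^6,ζ^9.
candidate 1: n = (1, -1, -1, -1) → π⊥ ≈ (+1.000000, -0.414214); max(|x|,|y|,|x±y|/√2) = 1.000000 ≤ 1.5 ⇒ ∈ W
candidate 2: n = (0, 1, -1, 1) → π⊥ ≈ (+0.000000, +2.414214); max(|x|,|y|,|x±y|/√2) = 2.414214 > 1.5 ⇒ ∉ W
candidate 3: n = (2, 2, -2, -1) → π⊥ ≈ (-0.121320, +2.707107); max(|x|,|y|,|x±y|/√2) = 2.707107 > 1.5 ⇒ ∉ W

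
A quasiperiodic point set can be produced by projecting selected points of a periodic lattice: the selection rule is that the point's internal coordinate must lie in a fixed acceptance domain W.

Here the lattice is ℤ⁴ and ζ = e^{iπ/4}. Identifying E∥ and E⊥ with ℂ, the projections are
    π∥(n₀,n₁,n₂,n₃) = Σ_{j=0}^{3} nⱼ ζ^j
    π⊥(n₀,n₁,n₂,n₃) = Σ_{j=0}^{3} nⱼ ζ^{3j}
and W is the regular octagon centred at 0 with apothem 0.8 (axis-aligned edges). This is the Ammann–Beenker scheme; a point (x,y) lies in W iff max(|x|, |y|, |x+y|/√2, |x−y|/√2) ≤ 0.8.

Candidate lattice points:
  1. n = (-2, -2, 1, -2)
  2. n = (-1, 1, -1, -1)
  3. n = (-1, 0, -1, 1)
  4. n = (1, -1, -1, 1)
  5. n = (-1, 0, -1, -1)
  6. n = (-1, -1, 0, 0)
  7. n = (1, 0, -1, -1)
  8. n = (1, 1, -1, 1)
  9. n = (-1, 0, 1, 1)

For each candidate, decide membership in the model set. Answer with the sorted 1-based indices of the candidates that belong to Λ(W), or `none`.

Internal map: ζ^{3j} for j=0..3 gives (1,0), (−√2/2,√2/2), (0,−1), (√2/2,√2/2).
candidate 1: n = (-2, -2, 1, -2) → π⊥ ≈ (-2.00000, -3.82843); max(|x|,|y|,|x±y|/√2) = 4.12132 > 0.8 ⇒ ∉ W
candidate 2: n = (-1, 1, -1, -1) → π⊥ ≈ (-2.41421, +1.00000); max(|x|,|y|,|x±y|/√2) = 2.41421 > 0.8 ⇒ ∉ W
candidate 3: n = (-1, 0, -1, 1) → π⊥ ≈ (-0.29289, +1.70711); max(|x|,|y|,|x±y|/√2) = 1.70711 > 0.8 ⇒ ∉ W
candidate 4: n = (1, -1, -1, 1) → π⊥ ≈ (+2.41421, +1.00000); max(|x|,|y|,|x±y|/√2) = 2.41421 > 0.8 ⇒ ∉ W
candidate 5: n = (-1, 0, -1, -1) → π⊥ ≈ (-1.70711, +0.29289); max(|x|,|y|,|x±y|/√2) = 1.70711 > 0.8 ⇒ ∉ W
candidate 6: n = (-1, -1, 0, 0) → π⊥ ≈ (-0.29289, -0.70711); max(|x|,|y|,|x±y|/√2) = 0.70711 ≤ 0.8 ⇒ ∈ W
candidate 7: n = (1, 0, -1, -1) → π⊥ ≈ (+0.29289, +0.29289); max(|x|,|y|,|x±y|/√2) = 0.41421 ≤ 0.8 ⇒ ∈ W
candidate 8: n = (1, 1, -1, 1) → π⊥ ≈ (+1.00000, +2.41421); max(|x|,|y|,|x±y|/√2) = 2.41421 > 0.8 ⇒ ∉ W
candidate 9: n = (-1, 0, 1, 1) → π⊥ ≈ (-0.29289, -0.29289); max(|x|,|y|,|x±y|/√2) = 0.41421 ≤ 0.8 ⇒ ∈ W

6, 7, 9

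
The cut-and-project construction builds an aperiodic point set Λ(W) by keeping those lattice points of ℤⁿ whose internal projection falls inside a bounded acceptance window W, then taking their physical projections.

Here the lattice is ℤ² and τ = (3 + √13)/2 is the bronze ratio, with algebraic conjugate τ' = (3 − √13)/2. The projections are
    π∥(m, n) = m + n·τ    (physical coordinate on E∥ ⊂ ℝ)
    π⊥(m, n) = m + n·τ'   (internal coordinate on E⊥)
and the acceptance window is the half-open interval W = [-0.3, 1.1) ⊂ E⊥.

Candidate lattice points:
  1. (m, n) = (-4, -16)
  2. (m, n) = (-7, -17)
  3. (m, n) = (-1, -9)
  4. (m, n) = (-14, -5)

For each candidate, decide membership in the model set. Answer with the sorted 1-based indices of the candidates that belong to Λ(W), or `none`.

τ' = (3−√13)/2 ≈ -0.30278.
#1 (-4,-16): internal coord -4 + (-16)·τ' = +0.84441; +0.84441 ∈ [-0.3, 1.1) → IN Λ
#2 (-7,-17): internal coord -7 + (-17)·τ' = -1.85281; -1.85281 ∉ [-0.3, 1.1) → out
#3 (-1,-9): internal coord -1 + (-9)·τ' = +1.72498; +1.72498 ∉ [-0.3, 1.1) → out
#4 (-14,-5): internal coord -14 + (-5)·τ' = -12.48612; -12.48612 ∉ [-0.3, 1.1) → out

1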